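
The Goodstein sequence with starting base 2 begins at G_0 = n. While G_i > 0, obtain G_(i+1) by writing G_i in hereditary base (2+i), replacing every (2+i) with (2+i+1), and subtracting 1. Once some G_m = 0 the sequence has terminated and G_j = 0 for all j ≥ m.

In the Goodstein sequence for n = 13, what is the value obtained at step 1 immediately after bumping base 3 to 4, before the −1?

G_0 = 13. HB_2(13) = 2^(2 + 1) + 2^2 + 1. Bump = 109. G_1 = 108.
G_1 = 108. HB_3(108) = 3^(3 + 1) + 3^3. Bump = 1280. G_2 = 1279.

1280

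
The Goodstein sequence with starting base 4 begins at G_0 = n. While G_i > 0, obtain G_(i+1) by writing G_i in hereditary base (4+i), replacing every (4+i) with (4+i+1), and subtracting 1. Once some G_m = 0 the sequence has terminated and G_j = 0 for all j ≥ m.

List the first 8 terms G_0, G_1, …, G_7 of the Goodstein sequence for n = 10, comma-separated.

base 4: 10 = 2·4 + 2; at 5: 2·5 + 2 = 12; next = 11
base 5: 11 = 2·5 + 1; at 6: 2·6 + 1 = 13; next = 12
base 6: 12 = 2·6; at 7: 2·7 = 14; next = 13
base 7: 13 = 7 + 6; at 8: 8 + 6 = 14; next = 13
base 8: 13 = 8 + 5; at 9: 9 + 5 = 14; next = 13
base 9: 13 = 9 + 4; at 10: 10 + 4 = 14; next = 13
base 10: 13 = 10 + 3; at 11: 11 + 3 = 14; next = 13

10, 11, 12, 13, 13, 13, 13, 13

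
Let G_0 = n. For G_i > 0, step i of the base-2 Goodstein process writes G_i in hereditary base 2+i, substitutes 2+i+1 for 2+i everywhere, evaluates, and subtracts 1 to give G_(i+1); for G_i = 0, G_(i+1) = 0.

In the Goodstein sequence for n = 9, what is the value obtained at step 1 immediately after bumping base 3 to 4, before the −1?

1024

step 0: 9 = 2^(2 + 1) + 1; sub 3 for 2: 3^(3 + 1) + 1; = 82; G_1 = 82−1 = 81
step 1: 81 = 3^(3 + 1); sub 4 for 3: 4^(4 + 1); = 1024; G_2 = 1024−1 = 1023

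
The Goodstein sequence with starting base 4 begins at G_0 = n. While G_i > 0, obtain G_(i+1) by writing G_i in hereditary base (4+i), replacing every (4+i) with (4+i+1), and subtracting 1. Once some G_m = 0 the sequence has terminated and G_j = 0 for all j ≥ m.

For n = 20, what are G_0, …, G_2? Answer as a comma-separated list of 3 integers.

G_0=20  [base 4] 4^2 + 4  →[4↦5]→  5^2 + 5 = 30  −1 ⇒ G_1=29
G_1=29  [base 5] 5^2 + 4  →[5↦6]→  6^2 + 4 = 40  −1 ⇒ G_2=39

20, 29, 39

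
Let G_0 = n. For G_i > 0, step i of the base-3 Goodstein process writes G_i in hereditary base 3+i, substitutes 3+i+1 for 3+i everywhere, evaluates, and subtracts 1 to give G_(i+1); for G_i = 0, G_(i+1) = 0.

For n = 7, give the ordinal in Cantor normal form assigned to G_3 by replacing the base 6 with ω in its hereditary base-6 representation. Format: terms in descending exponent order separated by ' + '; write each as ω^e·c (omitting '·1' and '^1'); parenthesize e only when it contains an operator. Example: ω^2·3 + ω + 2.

7 —HB3→ 2·3 + 1 —bump→ 2·4 + 1 = 9 —(−1)→ 8
8 —HB4→ 2·4 —bump→ 2·5 = 10 —(−1)→ 9
9 —HB5→ 5 + 4 —bump→ 6 + 4 = 10 —(−1)→ 9

ω + 3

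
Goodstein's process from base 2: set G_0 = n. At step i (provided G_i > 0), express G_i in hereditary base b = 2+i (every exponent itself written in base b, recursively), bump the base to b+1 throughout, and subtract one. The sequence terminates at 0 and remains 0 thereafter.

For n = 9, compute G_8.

G_0=9  [base 2] 2^(2 + 1) + 1  →[2↦3]→  3^(3 + 1) + 1 = 82  −1 ⇒ G_1=81
G_1=81  [base 3] 3^(3 + 1)  →[3↦4]→  4^(4 + 1) = 1024  −1 ⇒ G_2=1023
G_2=1023  [base 4] 3·4^4 + 3·4^3 + 3·4^2 + 3·4 + 3  →[4↦5]→  3·5^5 + 3·5^3 + 3·5^2 + 3·5 + 3 = 9843  −1 ⇒ G_3=9842
G_3=9842  [base 5] 3·5^5 + 3·5^3 + 3·5^2 + 3·5 + 2  →[5↦6]→  3·6^6 + 3·6^3 + 3·6^2 + 3·6 + 2 = 140744  −1 ⇒ G_4=140743
G_4=140743  [base 6] 3·6^6 + 3·6^3 + 3·6^2 + 3·6 + 1  →[6↦7]→  3·7^7 + 3·7^3 + 3·7^2 + 3·7 + 1 = 2471827  −1 ⇒ G_5=2471826
G_5=2471826  [base 7] 3·7^7 + 3·7^3 + 3·7^2 + 3·7  →[7↦8]→  3·8^8 + 3·8^3 + 3·8^2 + 3·8 = 50333400  −1 ⇒ G_6=50333399
G_6=50333399  [base 8] 3·8^8 + 3·8^3 + 3·8^2 + 2·8 + 7  →[8↦9]→  3·9^9 + 3·9^3 + 3·9^2 + 2·9 + 7 = 1162263922  −1 ⇒ G_7=1162263921
G_7=1162263921  [base 9] 3·9^9 + 3·9^3 + 3·9^2 + 2·9 + 6  →[9↦10]→  3·10^10 + 3·10^3 + 3·10^2 + 2·10 + 6 = 30000003326  −1 ⇒ G_8=30000003325

30000003325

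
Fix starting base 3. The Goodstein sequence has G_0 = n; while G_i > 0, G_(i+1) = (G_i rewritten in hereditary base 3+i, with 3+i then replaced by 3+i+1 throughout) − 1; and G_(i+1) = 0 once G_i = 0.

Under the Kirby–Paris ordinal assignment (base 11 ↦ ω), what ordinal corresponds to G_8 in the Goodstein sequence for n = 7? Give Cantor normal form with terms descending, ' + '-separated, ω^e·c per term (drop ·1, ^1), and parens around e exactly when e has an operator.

G_0=7  [base 3] 2·3 + 1  →[3↦4]→  2·4 + 1 = 9  −1 ⇒ G_1=8
G_1=8  [base 4] 2·4  →[4↦5]→  2·5 = 10  −1 ⇒ G_2=9
G_2=9  [base 5] 5 + 4  →[5↦6]→  6 + 4 = 10  −1 ⇒ G_3=9
G_3=9  [base 6] 6 + 3  →[6↦7]→  7 + 3 = 10  −1 ⇒ G_4=9
G_4=9  [base 7] 7 + 2  →[7↦8]→  8 + 2 = 10  −1 ⇒ G_5=9
G_5=9  [base 8] 8 + 1  →[8↦9]→  9 + 1 = 10  −1 ⇒ G_6=9
G_6=9  [base 9] 9  →[9↦10]→  10 = 10  −1 ⇒ G_7=9
G_7=9  [base 10] 9  →[10↦11]→  9 = 9  −1 ⇒ G_8=8

8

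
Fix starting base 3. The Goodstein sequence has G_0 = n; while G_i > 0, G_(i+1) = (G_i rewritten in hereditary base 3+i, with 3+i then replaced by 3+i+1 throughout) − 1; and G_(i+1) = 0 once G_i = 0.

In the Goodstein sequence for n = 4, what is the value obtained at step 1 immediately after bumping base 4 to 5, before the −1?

G_0 = 4. HB_3(4) = 3 + 1. Bump = 5. G_1 = 4.
G_1 = 4. HB_4(4) = 4. Bump = 5. G_2 = 4.

5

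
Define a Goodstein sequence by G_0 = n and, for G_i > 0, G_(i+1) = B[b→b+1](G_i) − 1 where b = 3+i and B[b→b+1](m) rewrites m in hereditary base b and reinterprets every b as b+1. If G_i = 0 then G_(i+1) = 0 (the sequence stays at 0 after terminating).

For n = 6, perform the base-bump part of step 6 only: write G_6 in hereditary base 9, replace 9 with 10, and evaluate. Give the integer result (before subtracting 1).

[0] 6 ≡ 2·3 (base 3). Lift 4: 8. −1: 7.
[1] 7 ≡ 4 + 3 (base 4). Lift 5: 8. −1: 7.
[2] 7 ≡ 5 + 2 (base 5). Lift 6: 8. −1: 7.
[3] 7 ≡ 6 + 1 (base 6). Lift 7: 8. −1: 7.
[4] 7 ≡ 7 (base 7). Lift 8: 8. −1: 7.
[5] 7 ≡ 7 (base 8). Lift 9: 7. −1: 6.

6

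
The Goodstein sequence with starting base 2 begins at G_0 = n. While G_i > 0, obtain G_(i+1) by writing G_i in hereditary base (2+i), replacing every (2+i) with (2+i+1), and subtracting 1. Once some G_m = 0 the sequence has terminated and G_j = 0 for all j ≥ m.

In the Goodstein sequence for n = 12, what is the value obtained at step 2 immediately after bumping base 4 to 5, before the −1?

G_0 = 12. HB_2(12) = 2^(2 + 1) + 2^2. Bump = 108. G_1 = 107.
G_1 = 107. HB_3(107) = 3^(3 + 1) + 2·3^2 + 2·3 + 2. Bump = 1066. G_2 = 1065.

15686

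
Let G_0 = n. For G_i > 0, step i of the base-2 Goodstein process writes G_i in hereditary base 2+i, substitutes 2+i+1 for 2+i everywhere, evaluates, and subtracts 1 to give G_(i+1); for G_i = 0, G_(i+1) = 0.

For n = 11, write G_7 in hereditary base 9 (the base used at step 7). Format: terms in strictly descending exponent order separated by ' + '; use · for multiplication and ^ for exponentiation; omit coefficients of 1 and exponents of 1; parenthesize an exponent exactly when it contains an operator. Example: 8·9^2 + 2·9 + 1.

base 2: 11 = 2^(2 + 1) + 2 + 1; at 3: 3^(3 + 1) + 3 + 1 = 85; next = 84
base 3: 84 = 3^(3 + 1) + 3; at 4: 4^(4 + 1) + 4 = 1028; next = 1027
base 4: 1027 = 4^(4 + 1) + 3; at 5: 5^(5 + 1) + 3 = 15628; next = 15627
base 5: 15627 = 5^(5 + 1) + 2; at 6: 6^(6 + 1) + 2 = 279938; next = 279937
base 6: 279937 = 6^(6 + 1) + 1; at 7: 7^(7 + 1) + 1 = 5764802; next = 5764801
base 7: 5764801 = 7^(7 + 1); at 8: 8^(8 + 1) = 134217728; next = 134217727
base 8: 134217727 = 7·8^8 + 7·8^7 + 7·8^6 + 7·8^5 + 7·8^4 + 7·8^3 + 7·8^2 + 7·8 + 7; at 9: 7·9^9 + 7·9^7 + 7·9^6 + 7·9^5 + 7·9^4 + 7·9^3 + 7·9^2 + 7·9 + 7 = 2749609303; next = 2749609302
base 9: 2749609302 = 7·9^9 + 7·9^7 + 7·9^6 + 7·9^5 + 7·9^4 + 7·9^3 + 7·9^2 + 7·9 + 6; at 10: 7·10^10 + 7·10^7 + 7·10^6 + 7·10^5 + 7·10^4 + 7·10^3 + 7·10^2 + 7·10 + 6 = 70077777776; next = 70077777775

7·9^9 + 7·9^7 + 7·9^6 + 7·9^5 + 7·9^4 + 7·9^3 + 7·9^2 + 7·9 + 6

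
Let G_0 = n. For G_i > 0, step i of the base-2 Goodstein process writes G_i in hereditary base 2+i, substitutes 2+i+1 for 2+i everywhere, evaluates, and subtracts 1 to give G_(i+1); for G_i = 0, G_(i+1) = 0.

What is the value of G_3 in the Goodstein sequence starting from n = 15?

step 0: 15 = 2^(2 + 1) + 2^2 + 2 + 1; sub 3 for 2: 3^(3 + 1) + 3^3 + 3 + 1; = 112; G_1 = 112−1 = 111
step 1: 111 = 3^(3 + 1) + 3^3 + 3; sub 4 for 3: 4^(4 + 1) + 4^4 + 4; = 1284; G_2 = 1284−1 = 1283
step 2: 1283 = 4^(4 + 1) + 4^4 + 3; sub 5 for 4: 5^(5 + 1) + 5^5 + 3; = 18753; G_3 = 18753−1 = 18752

18752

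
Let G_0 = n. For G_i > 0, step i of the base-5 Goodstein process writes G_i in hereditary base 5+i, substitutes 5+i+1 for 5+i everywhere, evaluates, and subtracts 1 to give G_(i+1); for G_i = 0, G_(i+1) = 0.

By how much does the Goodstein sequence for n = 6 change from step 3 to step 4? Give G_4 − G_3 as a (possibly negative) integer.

-1

(0) 6|_5 = 5 + 1 ↦ 6 + 1|_6 = 7 ⇒ 6
(1) 6|_6 = 6 ↦ 7|_7 = 7 ⇒ 6
(2) 6|_7 = 6 ↦ 6|_8 = 6 ⇒ 5
(3) 5|_8 = 5 ↦ 5|_9 = 5 ⇒ 4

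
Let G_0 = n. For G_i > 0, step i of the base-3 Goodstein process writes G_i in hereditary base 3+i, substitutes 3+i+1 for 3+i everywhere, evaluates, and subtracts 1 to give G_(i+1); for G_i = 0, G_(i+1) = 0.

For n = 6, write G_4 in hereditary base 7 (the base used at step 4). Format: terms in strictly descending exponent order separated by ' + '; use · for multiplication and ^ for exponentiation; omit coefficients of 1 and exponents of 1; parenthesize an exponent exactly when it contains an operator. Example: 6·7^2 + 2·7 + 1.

7

6 —HB3→ 2·3 —bump→ 2·4 = 8 —(−1)→ 7
7 —HB4→ 4 + 3 —bump→ 5 + 3 = 8 —(−1)→ 7
7 —HB5→ 5 + 2 —bump→ 6 + 2 = 8 —(−1)→ 7
7 —HB6→ 6 + 1 —bump→ 7 + 1 = 8 —(−1)→ 7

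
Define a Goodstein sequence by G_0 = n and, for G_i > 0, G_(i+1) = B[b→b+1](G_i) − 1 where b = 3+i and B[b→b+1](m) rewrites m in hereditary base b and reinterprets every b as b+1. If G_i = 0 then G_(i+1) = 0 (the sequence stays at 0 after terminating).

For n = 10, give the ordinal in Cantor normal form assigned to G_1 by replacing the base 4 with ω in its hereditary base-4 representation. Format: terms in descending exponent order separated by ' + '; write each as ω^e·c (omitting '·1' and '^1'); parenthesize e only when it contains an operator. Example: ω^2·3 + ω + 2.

step 0: 10 = 3^2 + 1; sub 4 for 3: 4^2 + 1; = 17; G_1 = 17−1 = 16
step 1: 16 = 4^2; sub 5 for 4: 5^2; = 25; G_2 = 25−1 = 24

ω^2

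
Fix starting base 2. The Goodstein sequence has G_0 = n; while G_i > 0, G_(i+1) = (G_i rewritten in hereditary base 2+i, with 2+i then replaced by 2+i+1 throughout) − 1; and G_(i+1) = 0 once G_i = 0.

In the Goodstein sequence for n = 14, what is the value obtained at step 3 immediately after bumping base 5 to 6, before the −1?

326592

G_0=14  [base 2] 2^(2 + 1) + 2^2 + 2  →[2↦3]→  3^(3 + 1) + 3^3 + 3 = 111  −1 ⇒ G_1=110
G_1=110  [base 3] 3^(3 + 1) + 3^3 + 2  →[3↦4]→  4^(4 + 1) + 4^4 + 2 = 1282  −1 ⇒ G_2=1281
G_2=1281  [base 4] 4^(4 + 1) + 4^4 + 1  →[4↦5]→  5^(5 + 1) + 5^5 + 1 = 18751  −1 ⇒ G_3=18750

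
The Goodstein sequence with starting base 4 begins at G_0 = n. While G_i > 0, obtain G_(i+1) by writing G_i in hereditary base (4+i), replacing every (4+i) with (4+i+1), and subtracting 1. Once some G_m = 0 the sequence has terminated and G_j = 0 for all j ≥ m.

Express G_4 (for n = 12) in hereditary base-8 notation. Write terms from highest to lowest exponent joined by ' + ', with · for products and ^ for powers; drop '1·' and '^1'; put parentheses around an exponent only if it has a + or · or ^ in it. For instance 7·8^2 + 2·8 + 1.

step 0: 12 = 3·4; sub 5 for 4: 3·5; = 15; G_1 = 15−1 = 14
step 1: 14 = 2·5 + 4; sub 6 for 5: 2·6 + 4; = 16; G_2 = 16−1 = 15
step 2: 15 = 2·6 + 3; sub 7 for 6: 2·7 + 3; = 17; G_3 = 17−1 = 16
step 3: 16 = 2·7 + 2; sub 8 for 7: 2·8 + 2; = 18; G_4 = 18−1 = 17

2·8 + 1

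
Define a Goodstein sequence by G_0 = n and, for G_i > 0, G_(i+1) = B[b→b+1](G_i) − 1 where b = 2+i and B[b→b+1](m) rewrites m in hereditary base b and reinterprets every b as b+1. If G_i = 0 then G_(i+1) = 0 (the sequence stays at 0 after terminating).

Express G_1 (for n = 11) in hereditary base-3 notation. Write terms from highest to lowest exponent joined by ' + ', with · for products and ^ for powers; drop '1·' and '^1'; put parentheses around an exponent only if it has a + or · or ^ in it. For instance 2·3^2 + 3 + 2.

base 2: 11 = 2^(2 + 1) + 2 + 1; at 3: 3^(3 + 1) + 3 + 1 = 85; next = 84
base 3: 84 = 3^(3 + 1) + 3; at 4: 4^(4 + 1) + 4 = 1028; next = 1027

3^(3 + 1) + 3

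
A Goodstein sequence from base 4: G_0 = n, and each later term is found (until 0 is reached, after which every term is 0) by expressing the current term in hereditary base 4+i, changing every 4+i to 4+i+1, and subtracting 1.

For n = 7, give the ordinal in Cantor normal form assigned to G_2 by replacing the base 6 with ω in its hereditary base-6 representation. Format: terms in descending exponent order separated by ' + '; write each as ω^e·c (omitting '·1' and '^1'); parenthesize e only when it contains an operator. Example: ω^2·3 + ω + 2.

ω + 1

step 0: 7 = 4 + 3; sub 5 for 4: 5 + 3; = 8; G_1 = 8−1 = 7
step 1: 7 = 5 + 2; sub 6 for 5: 6 + 2; = 8; G_2 = 8−1 = 7
step 2: 7 = 6 + 1; sub 7 for 6: 7 + 1; = 8; G_3 = 8−1 = 7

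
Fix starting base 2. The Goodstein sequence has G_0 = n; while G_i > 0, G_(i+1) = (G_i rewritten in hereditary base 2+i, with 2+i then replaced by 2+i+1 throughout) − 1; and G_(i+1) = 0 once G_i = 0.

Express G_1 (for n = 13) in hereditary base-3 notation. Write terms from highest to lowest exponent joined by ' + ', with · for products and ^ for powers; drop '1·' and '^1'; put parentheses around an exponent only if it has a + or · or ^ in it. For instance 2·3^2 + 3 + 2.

3^(3 + 1) + 3^3

(0) 13|_2 = 2^(2 + 1) + 2^2 + 1 ↦ 3^(3 + 1) + 3^3 + 1|_3 = 109 ⇒ 108
(1) 108|_3 = 3^(3 + 1) + 3^3 ↦ 4^(4 + 1) + 4^4|_4 = 1280 ⇒ 1279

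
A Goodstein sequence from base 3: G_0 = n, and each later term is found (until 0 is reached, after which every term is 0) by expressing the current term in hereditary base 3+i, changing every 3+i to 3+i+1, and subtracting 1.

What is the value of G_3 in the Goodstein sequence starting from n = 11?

G_0=11  [base 3] 3^2 + 2  →[3↦4]→  4^2 + 2 = 18  −1 ⇒ G_1=17
G_1=17  [base 4] 4^2 + 1  →[4↦5]→  5^2 + 1 = 26  −1 ⇒ G_2=25
G_2=25  [base 5] 5^2  →[5↦6]→  6^2 = 36  −1 ⇒ G_3=35
G_3=35  [base 6] 5·6 + 5  →[6↦7]→  5·7 + 5 = 40  −1 ⇒ G_4=39

35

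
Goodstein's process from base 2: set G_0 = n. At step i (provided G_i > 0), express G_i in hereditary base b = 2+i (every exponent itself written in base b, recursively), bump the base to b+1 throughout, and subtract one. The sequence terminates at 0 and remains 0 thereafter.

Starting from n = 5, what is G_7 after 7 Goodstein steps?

2454

5 —HB2→ 2^2 + 1 —bump→ 3^3 + 1 = 28 —(−1)→ 27
27 —HB3→ 3^3 —bump→ 4^4 = 256 —(−1)→ 255
255 —HB4→ 3·4^3 + 3·4^2 + 3·4 + 3 —bump→ 3·5^3 + 3·5^2 + 3·5 + 3 = 468 —(−1)→ 467
467 —HB5→ 3·5^3 + 3·5^2 + 3·5 + 2 —bump→ 3·6^3 + 3·6^2 + 3·6 + 2 = 776 —(−1)→ 775
775 —HB6→ 3·6^3 + 3·6^2 + 3·6 + 1 —bump→ 3·7^3 + 3·7^2 + 3·7 + 1 = 1198 —(−1)→ 1197
1197 —HB7→ 3·7^3 + 3·7^2 + 3·7 —bump→ 3·8^3 + 3·8^2 + 3·8 = 1752 —(−1)→ 1751
1751 —HB8→ 3·8^3 + 3·8^2 + 2·8 + 7 —bump→ 3·9^3 + 3·9^2 + 2·9 + 7 = 2455 —(−1)→ 2454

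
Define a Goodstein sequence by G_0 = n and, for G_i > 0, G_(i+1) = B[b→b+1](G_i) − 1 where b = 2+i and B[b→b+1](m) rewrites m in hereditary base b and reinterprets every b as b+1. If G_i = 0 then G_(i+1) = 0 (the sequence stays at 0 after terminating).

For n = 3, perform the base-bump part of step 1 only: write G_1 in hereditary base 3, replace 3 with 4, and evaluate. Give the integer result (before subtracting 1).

3 —HB2→ 2 + 1 —bump→ 3 + 1 = 4 —(−1)→ 3
3 —HB3→ 3 —bump→ 4 = 4 —(−1)→ 3

4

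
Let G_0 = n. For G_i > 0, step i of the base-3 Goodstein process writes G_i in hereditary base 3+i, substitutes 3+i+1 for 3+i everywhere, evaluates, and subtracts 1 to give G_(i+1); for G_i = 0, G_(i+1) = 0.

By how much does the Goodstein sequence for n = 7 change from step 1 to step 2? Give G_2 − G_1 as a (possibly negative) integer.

1

G_0 = 7. HB_3(7) = 2·3 + 1. Bump = 9. G_1 = 8.
G_1 = 8. HB_4(8) = 2·4. Bump = 10. G_2 = 9.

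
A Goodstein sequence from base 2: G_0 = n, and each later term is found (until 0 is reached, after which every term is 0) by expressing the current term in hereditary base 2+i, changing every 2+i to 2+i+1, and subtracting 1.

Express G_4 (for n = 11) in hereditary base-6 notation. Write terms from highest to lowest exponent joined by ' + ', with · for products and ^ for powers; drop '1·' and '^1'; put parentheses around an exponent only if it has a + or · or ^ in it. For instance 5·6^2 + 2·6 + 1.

6^(6 + 1) + 1

(0) 11|_2 = 2^(2 + 1) + 2 + 1 ↦ 3^(3 + 1) + 3 + 1|_3 = 85 ⇒ 84
(1) 84|_3 = 3^(3 + 1) + 3 ↦ 4^(4 + 1) + 4|_4 = 1028 ⇒ 1027
(2) 1027|_4 = 4^(4 + 1) + 3 ↦ 5^(5 + 1) + 3|_5 = 15628 ⇒ 15627
(3) 15627|_5 = 5^(5 + 1) + 2 ↦ 6^(6 + 1) + 2|_6 = 279938 ⇒ 279937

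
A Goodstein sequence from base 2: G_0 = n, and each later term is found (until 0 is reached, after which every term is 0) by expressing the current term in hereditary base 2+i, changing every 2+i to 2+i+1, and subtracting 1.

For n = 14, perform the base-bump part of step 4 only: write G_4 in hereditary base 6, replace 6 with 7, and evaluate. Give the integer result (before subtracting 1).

5862841

base 2: 14 = 2^(2 + 1) + 2^2 + 2; at 3: 3^(3 + 1) + 3^3 + 3 = 111; next = 110
base 3: 110 = 3^(3 + 1) + 3^3 + 2; at 4: 4^(4 + 1) + 4^4 + 2 = 1282; next = 1281
base 4: 1281 = 4^(4 + 1) + 4^4 + 1; at 5: 5^(5 + 1) + 5^5 + 1 = 18751; next = 18750
base 5: 18750 = 5^(5 + 1) + 5^5; at 6: 6^(6 + 1) + 6^6 = 326592; next = 326591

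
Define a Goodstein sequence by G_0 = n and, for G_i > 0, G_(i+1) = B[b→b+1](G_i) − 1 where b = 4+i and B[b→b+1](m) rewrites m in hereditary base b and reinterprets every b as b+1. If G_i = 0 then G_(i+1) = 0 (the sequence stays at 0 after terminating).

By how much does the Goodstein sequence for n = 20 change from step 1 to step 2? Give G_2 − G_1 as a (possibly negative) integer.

[0] 20 ≡ 4^2 + 4 (base 4). Lift 5: 30. −1: 29.
[1] 29 ≡ 5^2 + 4 (base 5). Lift 6: 40. −1: 39.

10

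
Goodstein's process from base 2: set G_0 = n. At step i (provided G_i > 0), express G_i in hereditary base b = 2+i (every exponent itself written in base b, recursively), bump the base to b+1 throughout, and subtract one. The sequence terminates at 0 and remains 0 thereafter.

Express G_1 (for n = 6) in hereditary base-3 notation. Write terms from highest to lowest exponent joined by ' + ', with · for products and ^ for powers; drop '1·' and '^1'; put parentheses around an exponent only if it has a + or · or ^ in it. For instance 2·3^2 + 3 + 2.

3^3 + 2

base 2: 6 = 2^2 + 2; at 3: 3^3 + 3 = 30; next = 29
base 3: 29 = 3^3 + 2; at 4: 4^4 + 2 = 258; next = 257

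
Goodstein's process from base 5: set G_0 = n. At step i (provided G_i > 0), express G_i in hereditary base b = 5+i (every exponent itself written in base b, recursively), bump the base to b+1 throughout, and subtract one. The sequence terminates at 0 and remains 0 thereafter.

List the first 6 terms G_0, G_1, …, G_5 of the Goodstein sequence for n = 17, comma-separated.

G_0=17  [base 5] 3·5 + 2  →[5↦6]→  3·6 + 2 = 20  −1 ⇒ G_1=19
G_1=19  [base 6] 3·6 + 1  →[6↦7]→  3·7 + 1 = 22  −1 ⇒ G_2=21
G_2=21  [base 7] 3·7  →[7↦8]→  3·8 = 24  −1 ⇒ G_3=23
G_3=23  [base 8] 2·8 + 7  →[8↦9]→  2·9 + 7 = 25  −1 ⇒ G_4=24
G_4=24  [base 9] 2·9 + 6  →[9↦10]→  2·10 + 6 = 26  −1 ⇒ G_5=25

17, 19, 21, 23, 24, 25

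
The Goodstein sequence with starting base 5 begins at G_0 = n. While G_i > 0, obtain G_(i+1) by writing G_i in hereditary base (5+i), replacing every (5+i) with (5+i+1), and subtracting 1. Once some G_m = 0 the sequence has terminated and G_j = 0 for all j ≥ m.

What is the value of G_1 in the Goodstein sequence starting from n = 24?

27

G_0 = 24. HB_5(24) = 4·5 + 4. Bump = 28. G_1 = 27.
G_1 = 27. HB_6(27) = 4·6 + 3. Bump = 31. G_2 = 30.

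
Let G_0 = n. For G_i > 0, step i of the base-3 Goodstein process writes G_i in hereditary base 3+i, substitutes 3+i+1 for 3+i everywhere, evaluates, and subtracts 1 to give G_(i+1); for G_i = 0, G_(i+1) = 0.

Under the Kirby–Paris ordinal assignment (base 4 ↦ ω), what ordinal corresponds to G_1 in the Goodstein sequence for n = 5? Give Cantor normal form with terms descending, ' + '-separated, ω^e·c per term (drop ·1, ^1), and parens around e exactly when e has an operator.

G_0 = 5. HB_3(5) = 3 + 2. Bump = 6. G_1 = 5.
G_1 = 5. HB_4(5) = 4 + 1. Bump = 6. G_2 = 5.

ω + 1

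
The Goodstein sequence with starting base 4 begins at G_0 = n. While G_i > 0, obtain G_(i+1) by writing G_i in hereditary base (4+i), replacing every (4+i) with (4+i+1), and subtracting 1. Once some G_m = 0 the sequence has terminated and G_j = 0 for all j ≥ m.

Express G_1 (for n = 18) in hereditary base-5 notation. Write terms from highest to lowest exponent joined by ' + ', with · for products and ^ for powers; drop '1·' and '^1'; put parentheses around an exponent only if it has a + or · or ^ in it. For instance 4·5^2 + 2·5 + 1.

5^2 + 1

step 0: 18 = 4^2 + 2; sub 5 for 4: 5^2 + 2; = 27; G_1 = 27−1 = 26
step 1: 26 = 5^2 + 1; sub 6 for 5: 6^2 + 1; = 37; G_2 = 37−1 = 36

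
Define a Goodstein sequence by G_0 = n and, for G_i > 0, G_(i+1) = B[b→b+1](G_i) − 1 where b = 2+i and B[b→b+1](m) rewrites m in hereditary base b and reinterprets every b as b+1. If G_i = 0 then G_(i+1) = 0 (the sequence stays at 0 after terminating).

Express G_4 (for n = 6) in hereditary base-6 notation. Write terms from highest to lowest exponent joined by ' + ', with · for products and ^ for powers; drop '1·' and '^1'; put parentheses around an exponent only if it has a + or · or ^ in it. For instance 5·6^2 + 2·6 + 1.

5·6^5 + 5·6^4 + 5·6^3 + 5·6^2 + 5·6 + 5

[0] 6 ≡ 2^2 + 2 (base 2). Lift 3: 30. −1: 29.
[1] 29 ≡ 3^3 + 2 (base 3). Lift 4: 258. −1: 257.
[2] 257 ≡ 4^4 + 1 (base 4). Lift 5: 3126. −1: 3125.
[3] 3125 ≡ 5^5 (base 5). Lift 6: 46656. −1: 46655.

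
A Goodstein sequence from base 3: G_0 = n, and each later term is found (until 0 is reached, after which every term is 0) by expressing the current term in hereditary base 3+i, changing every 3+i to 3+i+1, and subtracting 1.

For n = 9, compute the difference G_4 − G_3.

base 3: 9 = 3^2; at 4: 4^2 = 16; next = 15
base 4: 15 = 3·4 + 3; at 5: 3·5 + 3 = 18; next = 17
base 5: 17 = 3·5 + 2; at 6: 3·6 + 2 = 20; next = 19
base 6: 19 = 3·6 + 1; at 7: 3·7 + 1 = 22; next = 21

2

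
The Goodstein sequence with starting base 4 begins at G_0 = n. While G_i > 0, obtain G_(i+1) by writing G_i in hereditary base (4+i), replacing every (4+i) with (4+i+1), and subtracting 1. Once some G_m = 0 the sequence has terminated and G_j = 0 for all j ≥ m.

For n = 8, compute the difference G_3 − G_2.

0

G_0 = 8. HB_4(8) = 2·4. Bump = 10. G_1 = 9.
G_1 = 9. HB_5(9) = 5 + 4. Bump = 10. G_2 = 9.
G_2 = 9. HB_6(9) = 6 + 3. Bump = 10. G_3 = 9.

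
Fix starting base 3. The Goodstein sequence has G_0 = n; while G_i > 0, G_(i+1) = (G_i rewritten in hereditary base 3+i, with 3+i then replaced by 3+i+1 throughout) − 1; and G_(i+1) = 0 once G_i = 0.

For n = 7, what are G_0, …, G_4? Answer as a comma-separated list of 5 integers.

7, 8, 9, 9, 9

G_0=7  [base 3] 2·3 + 1  →[3↦4]→  2·4 + 1 = 9  −1 ⇒ G_1=8
G_1=8  [base 4] 2·4  →[4↦5]→  2·5 = 10  −1 ⇒ G_2=9
G_2=9  [base 5] 5 + 4  →[5↦6]→  6 + 4 = 10  −1 ⇒ G_3=9
G_3=9  [base 6] 6 + 3  →[6↦7]→  7 + 3 = 10  −1 ⇒ G_4=9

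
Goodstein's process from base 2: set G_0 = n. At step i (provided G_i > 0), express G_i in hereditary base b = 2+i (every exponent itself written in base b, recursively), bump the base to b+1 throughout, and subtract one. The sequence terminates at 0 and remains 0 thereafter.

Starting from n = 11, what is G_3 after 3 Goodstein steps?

i=0: 11 = 2^(2 + 1) + 2 + 1 (b=2); 2→3: 3^(3 + 1) + 3 + 1 = 85; 85−1 = 84
i=1: 84 = 3^(3 + 1) + 3 (b=3); 3→4: 4^(4 + 1) + 4 = 1028; 1028−1 = 1027
i=2: 1027 = 4^(4 + 1) + 3 (b=4); 4→5: 5^(5 + 1) + 3 = 15628; 15628−1 = 15627

15627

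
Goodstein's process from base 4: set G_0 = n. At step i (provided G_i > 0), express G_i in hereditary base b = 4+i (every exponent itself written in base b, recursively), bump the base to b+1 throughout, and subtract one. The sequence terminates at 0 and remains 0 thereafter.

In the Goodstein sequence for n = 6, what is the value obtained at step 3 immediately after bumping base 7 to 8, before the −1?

[0] 6 ≡ 4 + 2 (base 4). Lift 5: 7. −1: 6.
[1] 6 ≡ 5 + 1 (base 5). Lift 6: 7. −1: 6.
[2] 6 ≡ 6 (base 6). Lift 7: 7. −1: 6.
[3] 6 ≡ 6 (base 7). Lift 8: 6. −1: 5.

6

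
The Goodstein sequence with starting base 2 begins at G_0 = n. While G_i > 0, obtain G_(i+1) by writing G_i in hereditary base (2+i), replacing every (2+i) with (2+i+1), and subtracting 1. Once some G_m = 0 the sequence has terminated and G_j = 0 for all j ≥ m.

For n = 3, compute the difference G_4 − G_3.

-1

(0) 3|_2 = 2 + 1 ↦ 3 + 1|_3 = 4 ⇒ 3
(1) 3|_3 = 3 ↦ 4|_4 = 4 ⇒ 3
(2) 3|_4 = 3 ↦ 3|_5 = 3 ⇒ 2
(3) 2|_5 = 2 ↦ 2|_6 = 2 ⇒ 1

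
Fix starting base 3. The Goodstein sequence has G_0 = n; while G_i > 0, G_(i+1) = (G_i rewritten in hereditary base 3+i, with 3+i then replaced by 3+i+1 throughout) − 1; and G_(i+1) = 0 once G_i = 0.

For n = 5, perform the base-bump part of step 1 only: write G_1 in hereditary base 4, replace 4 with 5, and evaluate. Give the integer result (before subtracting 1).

6

step 0: 5 = 3 + 2; sub 4 for 3: 4 + 2; = 6; G_1 = 6−1 = 5
step 1: 5 = 4 + 1; sub 5 for 4: 5 + 1; = 6; G_2 = 6−1 = 5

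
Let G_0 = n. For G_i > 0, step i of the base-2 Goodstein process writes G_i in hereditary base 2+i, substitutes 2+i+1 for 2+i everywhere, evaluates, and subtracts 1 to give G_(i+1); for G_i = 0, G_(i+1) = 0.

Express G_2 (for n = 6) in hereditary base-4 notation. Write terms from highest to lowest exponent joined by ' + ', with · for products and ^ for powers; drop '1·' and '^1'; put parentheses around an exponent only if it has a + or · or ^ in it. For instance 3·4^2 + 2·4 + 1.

4^4 + 1

i=0: 6 = 2^2 + 2 (b=2); 2→3: 3^3 + 3 = 30; 30−1 = 29
i=1: 29 = 3^3 + 2 (b=3); 3→4: 4^4 + 2 = 258; 258−1 = 257
i=2: 257 = 4^4 + 1 (b=4); 4→5: 5^5 + 1 = 3126; 3126−1 = 3125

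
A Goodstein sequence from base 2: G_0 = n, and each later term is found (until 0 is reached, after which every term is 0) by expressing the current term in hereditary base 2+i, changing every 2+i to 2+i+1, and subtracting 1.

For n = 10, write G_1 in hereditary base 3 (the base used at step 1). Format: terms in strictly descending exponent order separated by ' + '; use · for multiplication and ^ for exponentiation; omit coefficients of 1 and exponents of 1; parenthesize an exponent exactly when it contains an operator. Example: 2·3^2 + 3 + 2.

step 0: 10 = 2^(2 + 1) + 2; sub 3 for 2: 3^(3 + 1) + 3; = 84; G_1 = 84−1 = 83
step 1: 83 = 3^(3 + 1) + 2; sub 4 for 3: 4^(4 + 1) + 2; = 1026; G_2 = 1026−1 = 1025

3^(3 + 1) + 2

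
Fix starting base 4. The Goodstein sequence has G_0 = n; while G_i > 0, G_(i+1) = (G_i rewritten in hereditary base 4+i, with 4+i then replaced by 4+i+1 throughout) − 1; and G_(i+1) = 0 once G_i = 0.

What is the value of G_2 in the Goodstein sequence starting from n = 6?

6

base 4: 6 = 4 + 2; at 5: 5 + 2 = 7; next = 6
base 5: 6 = 5 + 1; at 6: 6 + 1 = 7; next = 6
base 6: 6 = 6; at 7: 7 = 7; next = 6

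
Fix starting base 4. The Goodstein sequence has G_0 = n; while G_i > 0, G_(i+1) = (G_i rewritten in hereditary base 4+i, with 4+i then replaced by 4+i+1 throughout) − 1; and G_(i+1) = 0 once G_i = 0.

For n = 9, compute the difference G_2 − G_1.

G_0 = 9. HB_4(9) = 2·4 + 1. Bump = 11. G_1 = 10.
G_1 = 10. HB_5(10) = 2·5. Bump = 12. G_2 = 11.

1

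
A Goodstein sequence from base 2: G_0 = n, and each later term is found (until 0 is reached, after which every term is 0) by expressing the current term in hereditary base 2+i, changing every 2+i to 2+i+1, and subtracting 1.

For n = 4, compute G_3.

60

i=0: 4 = 2^2 (b=2); 2→3: 3^3 = 27; 27−1 = 26
i=1: 26 = 2·3^2 + 2·3 + 2 (b=3); 3→4: 2·4^2 + 2·4 + 2 = 42; 42−1 = 41
i=2: 41 = 2·4^2 + 2·4 + 1 (b=4); 4→5: 2·5^2 + 2·5 + 1 = 61; 61−1 = 60
i=3: 60 = 2·5^2 + 2·5 (b=5); 5→6: 2·6^2 + 2·6 = 84; 84−1 = 83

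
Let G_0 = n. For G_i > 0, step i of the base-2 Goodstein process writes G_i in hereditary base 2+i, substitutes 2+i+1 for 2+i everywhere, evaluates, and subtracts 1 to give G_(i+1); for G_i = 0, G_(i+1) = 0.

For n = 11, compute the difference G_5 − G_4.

5484864

G_0=11  [base 2] 2^(2 + 1) + 2 + 1  →[2↦3]→  3^(3 + 1) + 3 + 1 = 85  −1 ⇒ G_1=84
G_1=84  [base 3] 3^(3 + 1) + 3  →[3↦4]→  4^(4 + 1) + 4 = 1028  −1 ⇒ G_2=1027
G_2=1027  [base 4] 4^(4 + 1) + 3  →[4↦5]→  5^(5 + 1) + 3 = 15628  −1 ⇒ G_3=15627
G_3=15627  [base 5] 5^(5 + 1) + 2  →[5↦6]→  6^(6 + 1) + 2 = 279938  −1 ⇒ G_4=279937
G_4=279937  [base 6] 6^(6 + 1) + 1  →[6↦7]→  7^(7 + 1) + 1 = 5764802  −1 ⇒ G_5=5764801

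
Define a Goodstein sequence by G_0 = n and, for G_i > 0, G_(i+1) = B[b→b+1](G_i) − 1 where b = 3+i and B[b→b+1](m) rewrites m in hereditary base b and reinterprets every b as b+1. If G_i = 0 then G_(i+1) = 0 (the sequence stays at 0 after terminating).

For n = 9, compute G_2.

G_0 = 9. HB_3(9) = 3^2. Bump = 16. G_1 = 15.
G_1 = 15. HB_4(15) = 3·4 + 3. Bump = 18. G_2 = 17.

17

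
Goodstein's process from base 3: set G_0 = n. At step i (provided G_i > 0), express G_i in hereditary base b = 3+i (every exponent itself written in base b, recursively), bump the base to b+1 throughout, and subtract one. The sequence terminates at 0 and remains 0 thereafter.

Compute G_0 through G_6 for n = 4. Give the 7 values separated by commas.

base 3: 4 = 3 + 1; at 4: 4 + 1 = 5; next = 4
base 4: 4 = 4; at 5: 5 = 5; next = 4
base 5: 4 = 4; at 6: 4 = 4; next = 3
base 6: 3 = 3; at 7: 3 = 3; next = 2
base 7: 2 = 2; at 8: 2 = 2; next = 1
base 8: 1 = 1; at 9: 1 = 1; next = 0

4, 4, 4, 3, 2, 1, 0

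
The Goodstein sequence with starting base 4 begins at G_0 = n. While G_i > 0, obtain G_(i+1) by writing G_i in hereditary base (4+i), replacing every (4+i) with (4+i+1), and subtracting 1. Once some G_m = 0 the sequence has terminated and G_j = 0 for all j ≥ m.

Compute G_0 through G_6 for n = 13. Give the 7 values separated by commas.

13, 15, 17, 18, 19, 20, 21

G_0=13  [base 4] 3·4 + 1  →[4↦5]→  3·5 + 1 = 16  −1 ⇒ G_1=15
G_1=15  [base 5] 3·5  →[5↦6]→  3·6 = 18  −1 ⇒ G_2=17
G_2=17  [base 6] 2·6 + 5  →[6↦7]→  2·7 + 5 = 19  −1 ⇒ G_3=18
G_3=18  [base 7] 2·7 + 4  →[7↦8]→  2·8 + 4 = 20  −1 ⇒ G_4=19
G_4=19  [base 8] 2·8 + 3  →[8↦9]→  2·9 + 3 = 21  −1 ⇒ G_5=20
G_5=20  [base 9] 2·9 + 2  →[9↦10]→  2·10 + 2 = 22  −1 ⇒ G_6=21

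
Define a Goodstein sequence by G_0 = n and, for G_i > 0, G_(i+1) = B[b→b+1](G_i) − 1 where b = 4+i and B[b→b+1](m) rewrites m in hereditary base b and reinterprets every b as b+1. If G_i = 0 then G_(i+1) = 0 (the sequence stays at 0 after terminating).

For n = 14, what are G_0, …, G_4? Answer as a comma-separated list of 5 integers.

(0) 14|_4 = 3·4 + 2 ↦ 3·5 + 2|_5 = 17 ⇒ 16
(1) 16|_5 = 3·5 + 1 ↦ 3·6 + 1|_6 = 19 ⇒ 18
(2) 18|_6 = 3·6 ↦ 3·7|_7 = 21 ⇒ 20
(3) 20|_7 = 2·7 + 6 ↦ 2·8 + 6|_8 = 22 ⇒ 21

14, 16, 18, 20, 21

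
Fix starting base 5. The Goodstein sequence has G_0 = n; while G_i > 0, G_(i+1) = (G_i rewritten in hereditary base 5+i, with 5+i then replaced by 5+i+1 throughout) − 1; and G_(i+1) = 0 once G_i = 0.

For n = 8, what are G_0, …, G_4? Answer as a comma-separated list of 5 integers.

8, 8, 8, 8, 8

8 —HB5→ 5 + 3 —bump→ 6 + 3 = 9 —(−1)→ 8
8 —HB6→ 6 + 2 —bump→ 7 + 2 = 9 —(−1)→ 8
8 —HB7→ 7 + 1 —bump→ 8 + 1 = 9 —(−1)→ 8
8 —HB8→ 8 —bump→ 9 = 9 —(−1)→ 8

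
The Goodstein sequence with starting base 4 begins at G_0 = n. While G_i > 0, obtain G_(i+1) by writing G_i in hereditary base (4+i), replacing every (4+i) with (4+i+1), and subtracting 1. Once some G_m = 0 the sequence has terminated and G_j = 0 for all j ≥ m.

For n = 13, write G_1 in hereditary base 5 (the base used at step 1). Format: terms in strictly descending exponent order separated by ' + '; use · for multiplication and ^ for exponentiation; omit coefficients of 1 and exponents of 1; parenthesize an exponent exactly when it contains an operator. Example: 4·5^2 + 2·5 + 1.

3·5

13 —HB4→ 3·4 + 1 —bump→ 3·5 + 1 = 16 —(−1)→ 15
15 —HB5→ 3·5 —bump→ 3·6 = 18 —(−1)→ 17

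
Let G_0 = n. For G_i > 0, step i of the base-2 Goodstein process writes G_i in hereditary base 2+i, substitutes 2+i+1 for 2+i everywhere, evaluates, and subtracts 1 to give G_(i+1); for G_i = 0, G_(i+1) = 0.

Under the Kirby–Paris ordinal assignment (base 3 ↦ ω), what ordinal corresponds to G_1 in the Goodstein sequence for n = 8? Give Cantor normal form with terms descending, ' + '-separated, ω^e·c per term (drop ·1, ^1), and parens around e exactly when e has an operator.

ω^ω·2 + ω^2·2 + ω·2 + 2

G_0 = 8. HB_2(8) = 2^(2 + 1). Bump = 81. G_1 = 80.
G_1 = 80. HB_3(80) = 2·3^3 + 2·3^2 + 2·3 + 2. Bump = 554. G_2 = 553.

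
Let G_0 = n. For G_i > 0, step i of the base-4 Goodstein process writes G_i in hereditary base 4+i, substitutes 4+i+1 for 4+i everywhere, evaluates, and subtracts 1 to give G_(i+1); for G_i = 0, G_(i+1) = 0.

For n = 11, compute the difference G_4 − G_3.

i=0: 11 = 2·4 + 3 (b=4); 4→5: 2·5 + 3 = 13; 13−1 = 12
i=1: 12 = 2·5 + 2 (b=5); 5→6: 2·6 + 2 = 14; 14−1 = 13
i=2: 13 = 2·6 + 1 (b=6); 6→7: 2·7 + 1 = 15; 15−1 = 14
i=3: 14 = 2·7 (b=7); 7→8: 2·8 = 16; 16−1 = 15

1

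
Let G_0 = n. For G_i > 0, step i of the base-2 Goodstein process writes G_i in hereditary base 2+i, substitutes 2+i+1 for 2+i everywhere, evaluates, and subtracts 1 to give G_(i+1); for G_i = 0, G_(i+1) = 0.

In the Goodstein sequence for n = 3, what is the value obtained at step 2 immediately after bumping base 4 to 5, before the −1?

[0] 3 ≡ 2 + 1 (base 2). Lift 3: 4. −1: 3.
[1] 3 ≡ 3 (base 3). Lift 4: 4. −1: 3.
[2] 3 ≡ 3 (base 4). Lift 5: 3. −1: 2.

3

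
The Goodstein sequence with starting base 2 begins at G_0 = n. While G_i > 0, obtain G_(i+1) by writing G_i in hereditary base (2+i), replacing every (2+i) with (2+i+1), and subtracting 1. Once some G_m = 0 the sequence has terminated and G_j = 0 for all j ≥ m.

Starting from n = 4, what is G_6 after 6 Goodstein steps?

139

G_0=4  [base 2] 2^2  →[2↦3]→  3^3 = 27  −1 ⇒ G_1=26
G_1=26  [base 3] 2·3^2 + 2·3 + 2  →[3↦4]→  2·4^2 + 2·4 + 2 = 42  −1 ⇒ G_2=41
G_2=41  [base 4] 2·4^2 + 2·4 + 1  →[4↦5]→  2·5^2 + 2·5 + 1 = 61  −1 ⇒ G_3=60
G_3=60  [base 5] 2·5^2 + 2·5  →[5↦6]→  2·6^2 + 2·6 = 84  −1 ⇒ G_4=83
G_4=83  [base 6] 2·6^2 + 6 + 5  →[6↦7]→  2·7^2 + 7 + 5 = 110  −1 ⇒ G_5=109
G_5=109  [base 7] 2·7^2 + 7 + 4  →[7↦8]→  2·8^2 + 8 + 4 = 140  −1 ⇒ G_6=139
G_6=139  [base 8] 2·8^2 + 8 + 3  →[8↦9]→  2·9^2 + 9 + 3 = 174  −1 ⇒ G_7=173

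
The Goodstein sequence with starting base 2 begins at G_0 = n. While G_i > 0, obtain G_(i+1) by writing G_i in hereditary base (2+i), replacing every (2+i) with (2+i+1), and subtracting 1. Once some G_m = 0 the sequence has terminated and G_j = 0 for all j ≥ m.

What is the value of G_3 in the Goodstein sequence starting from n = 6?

3125

i=0: 6 = 2^2 + 2 (b=2); 2→3: 3^3 + 3 = 30; 30−1 = 29
i=1: 29 = 3^3 + 2 (b=3); 3→4: 4^4 + 2 = 258; 258−1 = 257
i=2: 257 = 4^4 + 1 (b=4); 4→5: 5^5 + 1 = 3126; 3126−1 = 3125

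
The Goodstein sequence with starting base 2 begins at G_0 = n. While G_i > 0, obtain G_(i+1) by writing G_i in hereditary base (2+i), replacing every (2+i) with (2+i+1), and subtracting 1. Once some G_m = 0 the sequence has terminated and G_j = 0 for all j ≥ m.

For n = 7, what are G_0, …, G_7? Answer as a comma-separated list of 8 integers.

G_0 = 7. HB_2(7) = 2^2 + 2 + 1. Bump = 31. G_1 = 30.
G_1 = 30. HB_3(30) = 3^3 + 3. Bump = 260. G_2 = 259.
G_2 = 259. HB_4(259) = 4^4 + 3. Bump = 3128. G_3 = 3127.
G_3 = 3127. HB_5(3127) = 5^5 + 2. Bump = 46658. G_4 = 46657.
G_4 = 46657. HB_6(46657) = 6^6 + 1. Bump = 823544. G_5 = 823543.
G_5 = 823543. HB_7(823543) = 7^7. Bump = 16777216. G_6 = 16777215.
G_6 = 16777215. HB_8(16777215) = 7·8^7 + 7·8^6 + 7·8^5 + 7·8^4 + 7·8^3 + 7·8^2 + 7·8 + 7. Bump = 37665880. G_7 = 37665879.

7, 30, 259, 3127, 46657, 823543, 16777215, 37665879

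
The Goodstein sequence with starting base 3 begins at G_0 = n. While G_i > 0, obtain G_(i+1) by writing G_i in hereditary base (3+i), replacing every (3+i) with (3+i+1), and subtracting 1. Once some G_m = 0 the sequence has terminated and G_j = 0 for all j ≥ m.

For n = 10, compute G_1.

[0] 10 ≡ 3^2 + 1 (base 3). Lift 4: 17. −1: 16.
[1] 16 ≡ 4^2 (base 4). Lift 5: 25. −1: 24.

16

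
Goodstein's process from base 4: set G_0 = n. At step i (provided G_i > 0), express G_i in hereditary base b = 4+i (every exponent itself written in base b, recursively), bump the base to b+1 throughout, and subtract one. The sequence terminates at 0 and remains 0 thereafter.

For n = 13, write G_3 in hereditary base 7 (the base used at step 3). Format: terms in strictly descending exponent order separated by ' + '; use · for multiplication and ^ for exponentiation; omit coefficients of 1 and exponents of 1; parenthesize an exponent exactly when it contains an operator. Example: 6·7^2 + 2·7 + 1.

[0] 13 ≡ 3·4 + 1 (base 4). Lift 5: 16. −1: 15.
[1] 15 ≡ 3·5 (base 5). Lift 6: 18. −1: 17.
[2] 17 ≡ 2·6 + 5 (base 6). Lift 7: 19. −1: 18.
[3] 18 ≡ 2·7 + 4 (base 7). Lift 8: 20. −1: 19.

2·7 + 4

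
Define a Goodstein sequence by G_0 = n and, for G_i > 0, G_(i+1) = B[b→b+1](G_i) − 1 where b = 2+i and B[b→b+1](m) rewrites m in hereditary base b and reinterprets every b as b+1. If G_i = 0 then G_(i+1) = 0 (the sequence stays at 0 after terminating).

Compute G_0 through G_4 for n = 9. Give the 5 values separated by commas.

9, 81, 1023, 9842, 140743

base 2: 9 = 2^(2 + 1) + 1; at 3: 3^(3 + 1) + 1 = 82; next = 81
base 3: 81 = 3^(3 + 1); at 4: 4^(4 + 1) = 1024; next = 1023
base 4: 1023 = 3·4^4 + 3·4^3 + 3·4^2 + 3·4 + 3; at 5: 3·5^5 + 3·5^3 + 3·5^2 + 3·5 + 3 = 9843; next = 9842
base 5: 9842 = 3·5^5 + 3·5^3 + 3·5^2 + 3·5 + 2; at 6: 3·6^6 + 3·6^3 + 3·6^2 + 3·6 + 2 = 140744; next = 140743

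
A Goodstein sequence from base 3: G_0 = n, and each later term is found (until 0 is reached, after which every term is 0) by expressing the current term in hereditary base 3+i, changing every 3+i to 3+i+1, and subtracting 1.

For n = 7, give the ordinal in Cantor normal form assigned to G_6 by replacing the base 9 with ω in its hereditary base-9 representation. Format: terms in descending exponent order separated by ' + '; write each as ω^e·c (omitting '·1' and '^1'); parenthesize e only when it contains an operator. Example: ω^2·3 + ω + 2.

(0) 7|_3 = 2·3 + 1 ↦ 2·4 + 1|_4 = 9 ⇒ 8
(1) 8|_4 = 2·4 ↦ 2·5|_5 = 10 ⇒ 9
(2) 9|_5 = 5 + 4 ↦ 6 + 4|_6 = 10 ⇒ 9
(3) 9|_6 = 6 + 3 ↦ 7 + 3|_7 = 10 ⇒ 9
(4) 9|_7 = 7 + 2 ↦ 8 + 2|_8 = 10 ⇒ 9
(5) 9|_8 = 8 + 1 ↦ 9 + 1|_9 = 10 ⇒ 9

ω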